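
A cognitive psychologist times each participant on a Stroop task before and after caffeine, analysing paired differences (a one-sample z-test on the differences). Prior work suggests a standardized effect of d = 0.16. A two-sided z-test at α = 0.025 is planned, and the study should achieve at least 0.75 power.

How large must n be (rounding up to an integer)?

n = 333

For power 0.75 need Φ(δ − z_{0.0125}) = 0.75, so δ = z_{0.0125} + z_{0.25} = 2.241 + 0.674 = 2.916.
(For δ > 0 the lower-tail rejection region contributes negligibly to power, so the one-term inversion is standard.)
δ = d·√n ⇒ n = (δ/d)² = (2.916 / 0.16)² = 332.13.
Round up to the next whole unit.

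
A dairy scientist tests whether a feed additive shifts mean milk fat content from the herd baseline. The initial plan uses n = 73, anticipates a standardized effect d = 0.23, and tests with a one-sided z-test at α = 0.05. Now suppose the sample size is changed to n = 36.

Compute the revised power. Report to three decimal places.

With n = 36: δ = d·√n = 0.23 × √36 = 1.3800. Critical value z_{0.05} = 1.645.
Revised power = Φ(δ − 1.645) = Φ(-0.265) = 0.3956.

Power ≈ 0.396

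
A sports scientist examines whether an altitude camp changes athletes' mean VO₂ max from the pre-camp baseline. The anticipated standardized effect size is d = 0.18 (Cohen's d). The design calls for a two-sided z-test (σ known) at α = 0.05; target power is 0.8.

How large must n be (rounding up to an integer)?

n = 243

Set Φ(δ − 1.960) = 0.8; then δ − 1.960 = Φ⁻¹(0.8) = 0.842, giving δ = 2.802.
(Ignoring the negligible lower-tail rejection probability gives the usual closed-form inversion.)
δ = d·√n ⇒ n = (δ/d)² = (2.802 / 0.18)² = 242.25.
Round up to the next whole unit.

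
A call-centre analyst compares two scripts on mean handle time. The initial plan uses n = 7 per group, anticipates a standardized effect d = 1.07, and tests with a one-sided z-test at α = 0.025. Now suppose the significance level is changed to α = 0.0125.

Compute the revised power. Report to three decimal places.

Power ≈ 0.405

δ = d·√(n/2) = 1.07 × √(7/2) = 2.0018 (unchanged). New critical value: z_{0.0125} = 2.241.
Revised power = P(Z > 2.241 − δ) = Φ(-0.240) = 0.4053.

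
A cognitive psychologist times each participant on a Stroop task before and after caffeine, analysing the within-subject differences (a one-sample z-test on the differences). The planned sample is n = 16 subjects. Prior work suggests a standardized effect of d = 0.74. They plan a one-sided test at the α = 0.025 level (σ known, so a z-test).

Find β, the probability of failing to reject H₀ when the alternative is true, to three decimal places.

β ≈ 0.159

Noncentrality parameter: δ = d·√n = 0.74 × √16 = 2.9600
One-sided α = 0.025 → critical value z_{0.025} = 1.960.
Power = Φ(δ − 1.960) = Φ(1.000) = 0.8414.
Type II error: β = 1 − power = 1 − 0.8414 = 0.1586.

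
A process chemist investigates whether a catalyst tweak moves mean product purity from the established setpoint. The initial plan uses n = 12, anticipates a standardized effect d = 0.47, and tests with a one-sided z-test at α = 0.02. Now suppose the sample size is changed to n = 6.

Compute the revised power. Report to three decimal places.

With n = 6: δ = d·√n = 0.47 × √6 = 1.1513. Critical value z_{0.02} = 2.054.
Revised power = Φ(δ − 2.054) = Φ(-0.902) = 0.1834.

Power ≈ 0.183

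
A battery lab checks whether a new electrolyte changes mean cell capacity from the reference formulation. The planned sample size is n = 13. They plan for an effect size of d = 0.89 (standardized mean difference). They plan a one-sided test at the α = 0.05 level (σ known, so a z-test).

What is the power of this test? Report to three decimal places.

Noncentrality parameter: δ = d·√n = 0.89 × √13 = 3.2089
Critical value for a one-sided test at α = 0.05: z_α = 1.645.
Power = P(Z > 1.645 − δ) = Φ(1.564) = 0.9411.

Power ≈ 0.941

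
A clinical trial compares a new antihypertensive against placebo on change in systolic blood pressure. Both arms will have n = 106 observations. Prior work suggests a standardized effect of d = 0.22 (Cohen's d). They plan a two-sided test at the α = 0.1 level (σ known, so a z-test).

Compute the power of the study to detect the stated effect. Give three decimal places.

Noncentrality parameter: δ = d·√(n/2) = 0.22 × √(106/2) = 1.6016
Critical value for a two-sided test at α = 0.1: z_{α/2} = 1.645.
Power = Φ(δ − 1.645) + Φ(−δ − 1.645) = Φ(-0.043) + Φ(-3.246) = 0.4828 + 0.0006 = 0.4833.

Power ≈ 0.483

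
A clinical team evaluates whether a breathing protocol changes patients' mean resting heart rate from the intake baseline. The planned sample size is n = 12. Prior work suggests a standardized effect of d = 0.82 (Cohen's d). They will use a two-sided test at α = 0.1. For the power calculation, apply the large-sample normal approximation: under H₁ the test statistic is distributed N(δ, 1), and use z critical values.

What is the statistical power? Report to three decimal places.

Noncentrality parameter: δ = d·√n = 0.82 × √12 = 2.8406
Critical value for a two-sided test at α = 0.1: z_{α/2} = 1.645.
Power = Φ(δ − 1.645) + Φ(−δ − 1.645) = Φ(1.196) + Φ(-4.485) = 0.8841 + 0.0000 = 0.8841.

Power ≈ 0.884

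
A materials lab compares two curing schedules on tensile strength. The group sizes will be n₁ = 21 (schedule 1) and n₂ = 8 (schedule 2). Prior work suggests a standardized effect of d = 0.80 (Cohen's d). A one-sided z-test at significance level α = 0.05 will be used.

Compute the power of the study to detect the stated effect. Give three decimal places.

Power ≈ 0.611

Noncentrality parameter: δ = d / √(1/n₁ + 1/n₂) = 0.80 / √(1/21 + 1/8) = 1.9255
One-sided α = 0.05 → critical value z_{0.05} = 1.645.
Power = Φ(δ − 1.645) = Φ(0.281) = 0.6105.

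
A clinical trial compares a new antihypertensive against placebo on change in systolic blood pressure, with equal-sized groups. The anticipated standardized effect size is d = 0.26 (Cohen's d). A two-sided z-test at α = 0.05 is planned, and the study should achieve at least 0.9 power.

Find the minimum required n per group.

n = 311 per group

For power 0.9 need Φ(δ − z_{0.025}) = 0.9, so δ = z_{0.025} + z_{0.10} = 1.960 + 1.282 = 3.242.
(Ignoring the negligible lower-tail rejection probability gives the usual closed-form inversion.)
δ = d·√(n/2) ⇒ n = 2(δ/d)² = 2 × (3.242 / 0.26)² = 310.87.
Rounding up, n = 311 per group.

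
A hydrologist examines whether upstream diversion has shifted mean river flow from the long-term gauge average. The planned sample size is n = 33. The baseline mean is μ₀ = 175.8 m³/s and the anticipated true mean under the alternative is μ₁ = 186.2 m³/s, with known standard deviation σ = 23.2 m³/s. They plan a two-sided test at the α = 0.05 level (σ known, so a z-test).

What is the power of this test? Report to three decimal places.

Standardized effect: d = |μ₁ − μ₀| / σ = |186.2 − 175.8| / 23.2 = 0.4483
Noncentrality parameter: δ = d·√n = 0.4483 × √33 = 2.5751
Two-sided α = 0.05 → critical value z_{0.025} = 1.960.
Power = Φ(δ − 1.960) + Φ(−δ − 1.960) = Φ(0.615) + Φ(-4.535) = 0.7308 + 0.0000 = 0.7308.

Power ≈ 0.731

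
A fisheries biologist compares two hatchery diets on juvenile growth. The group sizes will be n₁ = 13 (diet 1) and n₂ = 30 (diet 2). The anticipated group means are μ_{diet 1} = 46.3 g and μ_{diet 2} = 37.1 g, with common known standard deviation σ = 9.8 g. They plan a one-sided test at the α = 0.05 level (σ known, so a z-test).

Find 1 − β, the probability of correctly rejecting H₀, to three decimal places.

Power ≈ 0.881

Standardized effect: d = |μ_{diet 1} − μ_{diet 2}| / σ = |46.3 − 37.1| / 9.8 = 0.9388
Noncentrality parameter: δ = d / √(1/n₁ + 1/n₂) = 0.9388 / √(1/13 + 1/30) = 2.8272
One-sided α = 0.05 → critical value z_{0.05} = 1.645.
Power = P(Z > 1.645 − δ) = Φ(1.182) = 0.8815.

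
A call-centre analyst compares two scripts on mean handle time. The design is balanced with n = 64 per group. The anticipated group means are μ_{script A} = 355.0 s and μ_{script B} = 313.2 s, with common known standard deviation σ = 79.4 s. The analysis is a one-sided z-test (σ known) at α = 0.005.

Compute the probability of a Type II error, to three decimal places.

Standardized effect: d = |μ_{script A} − μ_{script B}| / σ = |355.0 − 313.2| / 79.4 = 0.5264
Noncentrality parameter: δ = d·√(n/2) = 0.5264 × √(64/2) = 2.9780
Critical value for a one-sided test at α = 0.005: z_α = 2.576.
Power = Φ(δ − 2.576) = Φ(0.402) = 0.6562.
Type II error: β = 1 − power = 1 − 0.6562 = 0.3438.

β ≈ 0.344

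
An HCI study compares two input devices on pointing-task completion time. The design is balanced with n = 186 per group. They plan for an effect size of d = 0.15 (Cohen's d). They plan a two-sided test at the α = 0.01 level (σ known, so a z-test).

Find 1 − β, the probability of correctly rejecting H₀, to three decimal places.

Power ≈ 0.129

Noncentrality parameter: δ = d·√(n/2) = 0.15 × √(186/2) = 1.4465
Critical value for a two-sided test at α = 0.01: z_{α/2} = 2.576.
Power = Φ(δ − 2.576) + Φ(−δ − 2.576) = Φ(-1.129) + Φ(-4.022) = 0.1294 + 0.0000 = 0.1294.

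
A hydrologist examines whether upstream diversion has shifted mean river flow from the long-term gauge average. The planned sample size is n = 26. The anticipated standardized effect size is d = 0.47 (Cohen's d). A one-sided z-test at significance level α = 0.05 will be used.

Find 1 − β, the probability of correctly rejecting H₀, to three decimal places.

Power ≈ 0.774

Noncentrality parameter: δ = d·√n = 0.47 × √26 = 2.3965
One-sided α = 0.05 → critical value z_{0.05} = 1.645.
Power = P(Z > 1.645 − δ) = Φ(0.752) = 0.7739.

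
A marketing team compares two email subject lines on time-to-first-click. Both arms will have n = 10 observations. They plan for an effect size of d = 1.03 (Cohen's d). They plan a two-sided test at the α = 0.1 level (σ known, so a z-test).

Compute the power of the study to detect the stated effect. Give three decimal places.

Noncentrality parameter: δ = d·√(n/2) = 1.03 × √(10/2) = 2.3032
Two-sided α = 0.1 → critical value z_{0.05} = 1.645.
Power = Φ(δ − 1.645) + Φ(−δ − 1.645) = Φ(0.658) + Φ(-3.948) = 0.7448 + 0.0000 = 0.7449.

Power ≈ 0.745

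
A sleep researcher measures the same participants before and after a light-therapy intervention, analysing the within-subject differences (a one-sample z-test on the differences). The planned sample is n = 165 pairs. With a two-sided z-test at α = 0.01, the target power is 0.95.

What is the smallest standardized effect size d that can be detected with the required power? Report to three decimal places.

Need Φ(δ − 2.576) = 0.95, so δ = 2.576 + 1.645 = 4.221.
(Lower-tail contribution to power is negligible for δ > 0.)
δ = d·√n ⇒ d = δ/√n = 4.221/√165 = 0.3286.

d ≈ 0.329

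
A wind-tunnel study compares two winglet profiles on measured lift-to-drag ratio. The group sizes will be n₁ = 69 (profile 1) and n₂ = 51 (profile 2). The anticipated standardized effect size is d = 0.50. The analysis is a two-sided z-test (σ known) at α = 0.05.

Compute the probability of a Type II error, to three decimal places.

Noncentrality parameter: δ = d / √(1/n₁ + 1/n₂) = 0.50 / √(1/69 + 1/51) = 2.7076
Critical value for a two-sided test at α = 0.05: z_{α/2} = 1.960.
Power = Φ(δ − 1.960) + Φ(−δ − 1.960) = Φ(0.748) + Φ(-4.668) = 0.7727 + 0.0000 = 0.7727.
Type II error: β = 1 − power = 1 − 0.7727 = 0.2273.

β ≈ 0.227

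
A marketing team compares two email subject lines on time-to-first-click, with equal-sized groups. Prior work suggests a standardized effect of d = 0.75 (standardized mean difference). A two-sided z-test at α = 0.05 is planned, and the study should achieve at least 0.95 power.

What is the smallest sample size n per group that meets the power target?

Set Φ(δ − 1.960) = 0.95; then δ − 1.960 = Φ⁻¹(0.95) = 1.645, giving δ = 3.605.
(For δ > 0 the lower-tail rejection region contributes negligibly to power, so the one-term inversion is standard.)
δ = d·√(n/2) ⇒ n = 2(δ/d)² = 2 × (3.605 / 0.75)² = 46.20.
Rounding up, n = 47 per group.

n = 47 per group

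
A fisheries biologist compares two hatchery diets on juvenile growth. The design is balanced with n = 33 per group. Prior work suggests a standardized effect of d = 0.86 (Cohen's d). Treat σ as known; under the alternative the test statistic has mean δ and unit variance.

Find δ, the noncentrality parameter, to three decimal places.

δ ≈ 3.493

The noncentrality parameter scales effect size by the design's sample-size factor: δ = d·√(n/2) = 0.86 × √(33/2) = 3.4933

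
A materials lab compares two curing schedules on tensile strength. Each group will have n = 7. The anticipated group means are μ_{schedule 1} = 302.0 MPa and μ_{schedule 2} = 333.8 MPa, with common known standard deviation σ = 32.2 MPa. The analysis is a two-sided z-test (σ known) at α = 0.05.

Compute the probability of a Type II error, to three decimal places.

Standardized effect: d = |μ_{schedule 1} − μ_{schedule 2}| / σ = |302.0 − 333.8| / 32.2 = 0.9876
Noncentrality parameter: δ = d·√(n/2) = 0.9876 × √(7/2) = 1.8476
Two-sided α = 0.05 → critical value z_{0.025} = 1.960.
Power = Φ(δ − 1.960) + Φ(−δ − 1.960) = Φ(-0.112) + Φ(-3.808) = 0.4553 + 0.0001 = 0.4553.
Type II error: β = 1 − power = 1 − 0.4553 = 0.5447.

β ≈ 0.545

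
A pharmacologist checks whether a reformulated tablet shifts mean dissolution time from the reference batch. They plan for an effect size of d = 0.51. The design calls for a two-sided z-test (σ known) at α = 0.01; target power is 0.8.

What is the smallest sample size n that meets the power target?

n = 45

For power 0.8 need Φ(δ − z_{0.005}) = 0.8, so δ = z_{0.005} + z_{0.20} = 2.576 + 0.842 = 3.417.
(For δ > 0 the lower-tail rejection region contributes negligibly to power, so the one-term inversion is standard.)
δ = d·√n ⇒ n = (δ/d)² = (3.417 / 0.51)² = 44.90.
Rounding up, n = 45.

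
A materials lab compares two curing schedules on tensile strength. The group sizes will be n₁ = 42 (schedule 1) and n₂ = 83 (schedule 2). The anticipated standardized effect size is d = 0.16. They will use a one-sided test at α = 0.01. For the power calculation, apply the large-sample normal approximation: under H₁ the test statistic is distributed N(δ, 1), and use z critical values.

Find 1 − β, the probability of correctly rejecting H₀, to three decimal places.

Power ≈ 0.069

Noncentrality parameter: δ = d / √(1/n₁ + 1/n₂) = 0.16 / √(1/42 + 1/83) = 0.8449
Critical value for a one-sided test at α = 0.01: z_α = 2.326.
Power = P(Z > 2.326 − δ) = Φ(-1.481) = 0.0692.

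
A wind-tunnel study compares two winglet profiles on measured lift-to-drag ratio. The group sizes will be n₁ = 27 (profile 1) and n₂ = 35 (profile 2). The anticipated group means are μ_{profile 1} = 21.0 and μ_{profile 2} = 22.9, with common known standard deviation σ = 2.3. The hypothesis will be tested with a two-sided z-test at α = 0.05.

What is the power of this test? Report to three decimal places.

Power ≈ 0.897

Standardized effect: d = |μ_{profile 1} − μ_{profile 2}| / σ = |21.0 − 22.9| / 2.3 = 0.8261
Noncentrality parameter: δ = d / √(1/n₁ + 1/n₂) = 0.8261 / √(1/27 + 1/35) = 3.2251
Two-sided α = 0.05 → critical value z_{0.025} = 1.960.
Power = Φ(δ − 1.960) + Φ(−δ − 1.960) = Φ(1.265) + Φ(-5.185) = 0.8971 + 0.0000 = 0.8971.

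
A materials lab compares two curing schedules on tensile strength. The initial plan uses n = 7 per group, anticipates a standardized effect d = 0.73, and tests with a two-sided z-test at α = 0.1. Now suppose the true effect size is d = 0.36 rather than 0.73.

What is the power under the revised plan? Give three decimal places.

Power ≈ 0.176

With d = 0.36: δ = d·√(n/2) = 0.36 × √(7/2) = 0.6735. Critical value z_{0.05} = 1.645.
Revised power = Φ(δ − 1.645) + Φ(−δ − 1.645) = Φ(-0.971) + Φ(-2.318) = 0.1657 + 0.0102 = 0.1759.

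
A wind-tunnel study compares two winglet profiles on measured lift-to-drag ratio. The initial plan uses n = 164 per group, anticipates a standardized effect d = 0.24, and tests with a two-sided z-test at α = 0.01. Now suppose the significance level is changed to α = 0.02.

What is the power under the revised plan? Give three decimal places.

Power ≈ 0.439

δ = d·√(n/2) = 0.24 × √(164/2) = 2.1733 (unchanged). New critical value: z_{0.01} = 2.326.
Revised power = Φ(δ − 2.326) + Φ(−δ − 2.326) = Φ(-0.153) + Φ(-4.500) = 0.4392 + 0.0000 = 0.4392.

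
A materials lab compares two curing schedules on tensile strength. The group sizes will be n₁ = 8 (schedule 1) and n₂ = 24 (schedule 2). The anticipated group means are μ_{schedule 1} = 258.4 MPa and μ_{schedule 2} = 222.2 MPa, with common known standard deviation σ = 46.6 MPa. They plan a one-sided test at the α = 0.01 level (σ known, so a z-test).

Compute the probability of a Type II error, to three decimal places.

Standardized effect: d = |μ_{schedule 1} − μ_{schedule 2}| / σ = |258.4 − 222.2| / 46.6 = 0.7768
Noncentrality parameter: λ = d / √(1/n₁ + 1/n₂) = 0.7768 / √(1/8 + 1/24) = 1.9028
One-sided α = 0.01 → critical value z_{0.01} = 2.326.
Power = P(Z > 2.326 − λ) = Φ(-0.424) = 0.3360.
Type II error: β = 1 − power = 1 − 0.3360 = 0.6640.

β ≈ 0.664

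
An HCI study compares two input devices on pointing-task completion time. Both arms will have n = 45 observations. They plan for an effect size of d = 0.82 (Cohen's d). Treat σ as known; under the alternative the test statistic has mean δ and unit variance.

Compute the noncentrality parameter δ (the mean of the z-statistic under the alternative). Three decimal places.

δ ≈ 3.890

The noncentrality parameter scales effect size by the design's sample-size factor: δ = d·√(n/2) = 0.82 × √(45/2) = 3.8896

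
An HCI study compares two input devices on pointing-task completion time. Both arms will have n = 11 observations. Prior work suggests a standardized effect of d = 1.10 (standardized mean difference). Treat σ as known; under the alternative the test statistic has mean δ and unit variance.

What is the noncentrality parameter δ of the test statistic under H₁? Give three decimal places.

δ ≈ 2.580

The noncentrality parameter scales effect size by the design's sample-size factor: δ = d·√(n/2) = 1.10 × √(11/2) = 2.5797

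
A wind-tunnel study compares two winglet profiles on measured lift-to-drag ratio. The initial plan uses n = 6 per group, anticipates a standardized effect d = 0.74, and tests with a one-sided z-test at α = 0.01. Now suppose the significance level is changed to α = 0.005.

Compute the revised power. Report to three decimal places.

δ = d·√(n/2) = 0.74 × √(6/2) = 1.2817 (unchanged). New critical value: z_{0.005} = 2.576.
Revised power = P(Z > 2.576 − δ) = Φ(-1.294) = 0.0978.

Power ≈ 0.098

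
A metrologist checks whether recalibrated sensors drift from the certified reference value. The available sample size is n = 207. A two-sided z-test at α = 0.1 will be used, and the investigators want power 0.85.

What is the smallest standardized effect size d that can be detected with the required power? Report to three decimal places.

Need Φ(δ − 1.645) = 0.85, so δ = 1.645 + 1.036 = 2.681.
(The second rejection-region term Φ(−δ − z_{α/2}) is negligible and dropped.)
δ = d·√n ⇒ d = δ/√n = 2.681/√207 = 0.1864.

d ≈ 0.186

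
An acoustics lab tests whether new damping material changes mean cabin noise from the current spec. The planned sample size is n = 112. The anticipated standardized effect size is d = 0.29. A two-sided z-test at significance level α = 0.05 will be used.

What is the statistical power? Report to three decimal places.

Power ≈ 0.866

Noncentrality parameter: δ = d·√n = 0.29 × √112 = 3.0691
Two-sided α = 0.05 → critical value z_{0.025} = 1.960.
Power = Φ(δ − 1.960) + Φ(−δ − 1.960) = Φ(1.109) + Φ(-5.029) = 0.8663 + 0.0000 = 0.8663.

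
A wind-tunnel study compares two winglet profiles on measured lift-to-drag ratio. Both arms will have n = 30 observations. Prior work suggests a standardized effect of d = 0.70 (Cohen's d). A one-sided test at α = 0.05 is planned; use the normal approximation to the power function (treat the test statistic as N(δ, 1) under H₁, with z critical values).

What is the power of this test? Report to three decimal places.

Power ≈ 0.857

Noncentrality parameter: δ = d·√(n/2) = 0.70 × √(30/2) = 2.7111
Critical value for a one-sided test at α = 0.05: z_α = 1.645.
Power = Φ(δ − 1.645) = Φ(1.066) = 0.8568.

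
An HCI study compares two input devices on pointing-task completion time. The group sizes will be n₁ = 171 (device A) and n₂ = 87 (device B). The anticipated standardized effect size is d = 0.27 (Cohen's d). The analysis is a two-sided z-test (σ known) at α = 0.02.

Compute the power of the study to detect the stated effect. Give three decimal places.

Noncentrality parameter: δ = d / √(1/n₁ + 1/n₂) = 0.27 / √(1/171 + 1/87) = 2.0503
Two-sided α = 0.02 → critical value z_{0.01} = 2.326.
Power = Φ(δ − 2.326) + Φ(−δ − 2.326) = Φ(-0.276) + Φ(-4.377) = 0.3912 + 0.0000 = 0.3913.

Power ≈ 0.391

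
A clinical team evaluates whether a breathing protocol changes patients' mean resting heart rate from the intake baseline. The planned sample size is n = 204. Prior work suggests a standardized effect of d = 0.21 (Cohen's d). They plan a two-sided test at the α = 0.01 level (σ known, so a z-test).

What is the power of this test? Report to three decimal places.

Noncentrality parameter: δ = d·√n = 0.21 × √204 = 2.9994
Critical value for a two-sided test at α = 0.01: z_{α/2} = 2.576.
Power = Φ(δ − 2.576) + Φ(−δ − 2.576) = Φ(0.424) + Φ(-5.575) = 0.6641 + 0.0000 = 0.6641.

Power ≈ 0.664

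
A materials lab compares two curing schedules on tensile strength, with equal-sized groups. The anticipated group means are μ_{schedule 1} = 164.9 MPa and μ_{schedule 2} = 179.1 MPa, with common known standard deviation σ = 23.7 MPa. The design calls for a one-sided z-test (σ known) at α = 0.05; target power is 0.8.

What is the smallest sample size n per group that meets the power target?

Standardized effect: d = |μ_{schedule 1} − μ_{schedule 2}| / σ = |164.9 − 179.1| / 23.7 = 0.5992
Set Φ(δ − 1.645) = 0.8; then δ − 1.645 = Φ⁻¹(0.8) = 0.842, giving δ = 2.486.
δ = d·√(n/2) ⇒ n = 2(δ/d)² = 2 × (2.486 / 0.5992)² = 34.44.
Round up to the next whole unit.

n = 35 per group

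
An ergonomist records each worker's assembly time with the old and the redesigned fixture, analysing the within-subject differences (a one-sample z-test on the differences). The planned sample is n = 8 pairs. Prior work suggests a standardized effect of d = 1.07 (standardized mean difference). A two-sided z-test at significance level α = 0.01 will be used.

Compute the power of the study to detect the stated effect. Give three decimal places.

Power ≈ 0.674

Noncentrality parameter: δ = d·√n = 1.07 × √8 = 3.0264
Two-sided α = 0.01 → critical value z_{0.005} = 2.576.
Power = Φ(δ − 2.576) + Φ(−δ − 2.576) = Φ(0.451) + Φ(-5.602) = 0.6739 + 0.0000 = 0.6739.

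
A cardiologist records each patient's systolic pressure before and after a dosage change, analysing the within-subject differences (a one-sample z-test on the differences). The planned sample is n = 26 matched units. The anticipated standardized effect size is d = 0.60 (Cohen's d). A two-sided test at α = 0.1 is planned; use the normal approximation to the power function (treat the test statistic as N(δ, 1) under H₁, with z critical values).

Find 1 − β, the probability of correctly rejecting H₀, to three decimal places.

Power ≈ 0.921

Noncentrality parameter: δ = d·√n = 0.60 × √26 = 3.0594
Critical value for a two-sided test at α = 0.1: z_{α/2} = 1.645.
Power = Φ(δ − 1.645) + Φ(−δ − 1.645) = Φ(1.415) + Φ(-4.704) = 0.9214 + 0.0000 = 0.9214.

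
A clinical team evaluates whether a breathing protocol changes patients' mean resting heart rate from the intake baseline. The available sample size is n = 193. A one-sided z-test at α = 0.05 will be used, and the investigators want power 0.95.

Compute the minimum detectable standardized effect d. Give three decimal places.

Need Φ(δ − 1.645) = 0.95, so δ = 1.645 + 1.645 = 3.290.
δ = d·√n ⇒ d = δ/√n = 3.290/√193 = 0.2368.

d ≈ 0.237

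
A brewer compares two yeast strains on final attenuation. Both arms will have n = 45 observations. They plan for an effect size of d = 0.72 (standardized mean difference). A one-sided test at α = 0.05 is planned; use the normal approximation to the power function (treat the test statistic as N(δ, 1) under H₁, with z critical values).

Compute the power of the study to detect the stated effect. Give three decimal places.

Noncentrality parameter: δ = d·√(n/2) = 0.72 × √(45/2) = 3.4153
Critical value for a one-sided test at α = 0.05: z_α = 1.645.
Power = P(Z > 1.645 − δ) = Φ(1.770) = 0.9617.

Power ≈ 0.962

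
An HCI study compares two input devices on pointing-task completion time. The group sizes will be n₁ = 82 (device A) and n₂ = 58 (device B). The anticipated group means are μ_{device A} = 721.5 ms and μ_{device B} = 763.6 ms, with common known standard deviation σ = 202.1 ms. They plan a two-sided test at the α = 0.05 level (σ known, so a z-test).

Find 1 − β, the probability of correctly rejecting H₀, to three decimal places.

Power ≈ 0.229

Standardized effect: d = |μ_{device A} − μ_{device B}| / σ = |721.5 − 763.6| / 202.1 = 0.2083
Noncentrality parameter: λ = d / √(1/n₁ + 1/n₂) = 0.2083 / √(1/82 + 1/58) = 1.2142
Two-sided α = 0.05 → critical value z_{0.025} = 1.960.
Power = Φ(λ − 1.960) + Φ(−λ − 1.960) = Φ(-0.746) + Φ(-3.174) = 0.2279 + 0.0008 = 0.2286.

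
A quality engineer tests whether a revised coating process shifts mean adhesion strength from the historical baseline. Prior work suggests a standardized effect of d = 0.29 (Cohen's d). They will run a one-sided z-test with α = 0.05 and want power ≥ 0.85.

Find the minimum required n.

n = 86

Set Φ(δ − 1.645) = 0.85; then δ − 1.645 = Φ⁻¹(0.85) = 1.036, giving δ = 2.681.
δ = d·√n ⇒ n = (δ/d)² = (2.681 / 0.29)² = 85.49.
Round up to the next whole unit.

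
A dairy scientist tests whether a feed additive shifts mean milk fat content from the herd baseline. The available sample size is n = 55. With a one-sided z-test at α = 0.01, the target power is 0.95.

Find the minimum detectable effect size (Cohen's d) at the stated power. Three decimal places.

d ≈ 0.535

Need Φ(δ − 2.326) = 0.95, so δ = 2.326 + 1.645 = 3.971.
δ = d·√n ⇒ d = δ/√n = 3.971/√55 = 0.5355.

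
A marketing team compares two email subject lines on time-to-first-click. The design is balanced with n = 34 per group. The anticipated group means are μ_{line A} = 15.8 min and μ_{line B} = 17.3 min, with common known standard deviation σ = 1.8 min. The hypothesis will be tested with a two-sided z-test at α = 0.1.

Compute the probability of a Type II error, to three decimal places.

β ≈ 0.037

Standardized effect: d = |μ_{line A} − μ_{line B}| / σ = |15.8 − 17.3| / 1.8 = 0.8333
Noncentrality parameter: δ = d·√(n/2) = 0.8333 × √(34/2) = 3.4359
Critical value for a two-sided test at α = 0.1: z_{α/2} = 1.645.
Power = Φ(δ − 1.645) + Φ(−δ − 1.645) = Φ(1.791) + Φ(-5.081) = 0.9634 + 0.0000 = 0.9634.
Type II error: β = 1 − power = 1 − 0.9634 = 0.0366.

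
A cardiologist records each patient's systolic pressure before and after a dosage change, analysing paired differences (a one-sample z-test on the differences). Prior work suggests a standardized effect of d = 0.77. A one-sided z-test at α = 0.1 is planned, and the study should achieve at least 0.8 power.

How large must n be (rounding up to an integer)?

Set Φ(δ − 1.282) = 0.8; then δ − 1.282 = Φ⁻¹(0.8) = 0.842, giving δ = 2.123.
δ = d·√n ⇒ n = (δ/d)² = (2.123 / 0.77)² = 7.60.
Round up to the next whole unit.

n = 8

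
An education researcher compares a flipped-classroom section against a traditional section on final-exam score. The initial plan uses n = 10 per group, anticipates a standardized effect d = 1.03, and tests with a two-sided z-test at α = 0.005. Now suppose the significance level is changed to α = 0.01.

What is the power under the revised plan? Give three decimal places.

Power ≈ 0.393

δ = d·√(n/2) = 1.03 × √(10/2) = 2.3032 (unchanged). New critical value: z_{0.005} = 2.576.
Revised power = Φ(δ − 2.576) + Φ(−δ − 2.576) = Φ(-0.273) + Φ(-4.879) = 0.3925 + 0.0000 = 0.3926.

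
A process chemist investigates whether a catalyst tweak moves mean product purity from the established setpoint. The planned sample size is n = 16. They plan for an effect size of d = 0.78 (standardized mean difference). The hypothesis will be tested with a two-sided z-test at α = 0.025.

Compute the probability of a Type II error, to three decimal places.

Noncentrality parameter: δ = d·√n = 0.78 × √16 = 3.1200
Two-sided α = 0.025 → critical value z_{0.0125} = 2.241.
Power = Φ(δ − 2.241) + Φ(−δ − 2.241) = Φ(0.879) + Φ(-5.361) = 0.8102 + 0.0000 = 0.8102.
Type II error: β = 1 − power = 1 − 0.8102 = 0.1898.

β ≈ 0.190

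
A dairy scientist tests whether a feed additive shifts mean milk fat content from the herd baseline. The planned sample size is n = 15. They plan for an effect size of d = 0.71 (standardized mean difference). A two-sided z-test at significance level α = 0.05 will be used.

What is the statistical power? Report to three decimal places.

Noncentrality parameter: δ = d·√n = 0.71 × √15 = 2.7498
Critical value for a two-sided test at α = 0.05: z_{α/2} = 1.960.
Power = Φ(δ − 1.960) + Φ(−δ − 1.960) = Φ(0.790) + Φ(-4.710) = 0.7852 + 0.0000 = 0.7852.

Power ≈ 0.785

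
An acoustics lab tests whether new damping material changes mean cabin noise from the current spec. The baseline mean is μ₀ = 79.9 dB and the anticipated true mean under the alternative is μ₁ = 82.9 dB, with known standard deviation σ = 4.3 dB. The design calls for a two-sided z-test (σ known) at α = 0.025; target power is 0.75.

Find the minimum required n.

Standardized effect: d = |μ₁ − μ₀| / σ = |82.9 − 79.9| / 4.3 = 0.6977
Set Φ(δ − 2.241) = 0.75; then δ − 2.241 = Φ⁻¹(0.75) = 0.674, giving δ = 2.916.
(The Φ(−δ − z_{α/2}) term is vanishingly small for δ > 0 and is dropped in the standard sample-size formula.)
δ = d·√n ⇒ n = (δ/d)² = (2.916 / 0.6977)² = 17.47.
Round up to the next whole unit.

n = 18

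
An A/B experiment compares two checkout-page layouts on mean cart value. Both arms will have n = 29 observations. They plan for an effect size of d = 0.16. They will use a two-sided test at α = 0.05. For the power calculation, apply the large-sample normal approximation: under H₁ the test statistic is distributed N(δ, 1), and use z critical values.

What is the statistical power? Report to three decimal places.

Noncentrality parameter: δ = d·√(n/2) = 0.16 × √(29/2) = 0.6093
Critical value for a two-sided test at α = 0.05: z_{α/2} = 1.960.
Power = Φ(δ − 1.960) + Φ(−δ − 1.960) = Φ(-1.351) + Φ(-2.569) = 0.0884 + 0.0051 = 0.0935.

Power ≈ 0.093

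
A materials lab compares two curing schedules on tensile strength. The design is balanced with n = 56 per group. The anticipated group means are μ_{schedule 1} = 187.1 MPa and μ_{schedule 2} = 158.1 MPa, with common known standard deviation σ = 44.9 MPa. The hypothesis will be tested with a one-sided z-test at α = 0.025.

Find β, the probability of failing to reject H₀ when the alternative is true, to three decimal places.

Standardized effect: d = |μ_{schedule 1} − μ_{schedule 2}| / σ = |187.1 − 158.1| / 44.9 = 0.6459
Noncentrality parameter: δ = d·√(n/2) = 0.6459 × √(56/2) = 3.4177
Critical value for a one-sided test at α = 0.025: z_α = 1.960.
Power = Φ(δ − 1.960) = Φ(1.458) = 0.9275.
Type II error: β = 1 − power = 1 − 0.9275 = 0.0725.

β ≈ 0.072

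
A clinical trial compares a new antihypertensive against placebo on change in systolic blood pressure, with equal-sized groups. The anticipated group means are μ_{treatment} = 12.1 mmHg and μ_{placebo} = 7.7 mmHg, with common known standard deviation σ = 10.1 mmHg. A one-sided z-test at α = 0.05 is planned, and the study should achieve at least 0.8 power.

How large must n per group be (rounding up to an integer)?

Standardized effect: d = |μ_{treatment} − μ_{placebo}| / σ = |12.1 − 7.7| / 10.1 = 0.4356
Set Φ(δ − 1.645) = 0.8; then δ − 1.645 = Φ⁻¹(0.8) = 0.842, giving δ = 2.486.
δ = d·√(n/2) ⇒ n = 2(δ/d)² = 2 × (2.486 / 0.4356)² = 65.15.
Round up to the next whole unit.

n = 66 per group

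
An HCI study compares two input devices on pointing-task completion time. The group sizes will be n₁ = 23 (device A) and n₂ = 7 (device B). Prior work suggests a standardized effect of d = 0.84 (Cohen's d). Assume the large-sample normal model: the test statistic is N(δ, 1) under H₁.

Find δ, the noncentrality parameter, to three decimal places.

The noncentrality parameter scales effect size by the design's sample-size factor: δ = d / √(1/n₁ + 1/n₂) = 0.84 / √(1/23 + 1/7) = 1.9459

δ ≈ 1.946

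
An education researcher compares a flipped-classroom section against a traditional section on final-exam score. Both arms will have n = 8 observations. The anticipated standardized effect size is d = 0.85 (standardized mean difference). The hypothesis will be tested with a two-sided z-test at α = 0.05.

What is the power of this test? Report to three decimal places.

Power ≈ 0.398

Noncentrality parameter: δ = d·√(n/2) = 0.85 × √(8/2) = 1.7000
Two-sided α = 0.05 → critical value z_{0.025} = 1.960.
Power = Φ(δ − 1.960) + Φ(−δ − 1.960) = Φ(-0.260) + Φ(-3.660) = 0.3974 + 0.0001 = 0.3976.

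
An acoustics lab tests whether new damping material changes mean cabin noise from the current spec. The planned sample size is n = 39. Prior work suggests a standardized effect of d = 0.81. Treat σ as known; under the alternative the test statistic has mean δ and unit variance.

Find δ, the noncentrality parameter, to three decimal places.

δ ≈ 5.058

The noncentrality parameter scales effect size by the design's sample-size factor: δ = d·√n = 0.81 × √39 = 5.0584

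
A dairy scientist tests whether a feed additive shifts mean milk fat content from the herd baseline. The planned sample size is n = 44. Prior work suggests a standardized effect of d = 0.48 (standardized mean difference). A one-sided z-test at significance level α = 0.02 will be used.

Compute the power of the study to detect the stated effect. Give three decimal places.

Power ≈ 0.871

Noncentrality parameter: δ = d·√n = 0.48 × √44 = 3.1840
Critical value for a one-sided test at α = 0.02: z_α = 2.054.
Power = P(Z > 2.054 − δ) = Φ(1.130) = 0.8708.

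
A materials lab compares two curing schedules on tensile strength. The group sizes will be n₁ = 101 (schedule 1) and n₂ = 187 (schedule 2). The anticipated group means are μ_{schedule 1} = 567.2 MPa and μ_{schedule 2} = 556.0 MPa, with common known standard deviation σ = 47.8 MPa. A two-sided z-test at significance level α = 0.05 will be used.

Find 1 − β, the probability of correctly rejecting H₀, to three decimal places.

Standardized effect: d = |μ_{schedule 1} − μ_{schedule 2}| / σ = |567.2 − 556.0| / 47.8 = 0.2343
Noncentrality parameter: δ = d / √(1/n₁ + 1/n₂) = 0.2343 / √(1/101 + 1/187) = 1.8975
Critical value for a two-sided test at α = 0.05: z_{α/2} = 1.960.
Power = Φ(δ − 1.960) + Φ(−δ − 1.960) = Φ(-0.062) + Φ(-3.857) = 0.4751 + 0.0001 = 0.4751.

Power ≈ 0.475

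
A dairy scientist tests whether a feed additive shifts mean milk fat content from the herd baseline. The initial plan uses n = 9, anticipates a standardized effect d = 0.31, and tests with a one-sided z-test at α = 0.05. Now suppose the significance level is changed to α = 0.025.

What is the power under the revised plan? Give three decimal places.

Power ≈ 0.152

δ = d·√n = 0.31 × √9 = 0.9300 (unchanged). New critical value: z_{0.025} = 1.960.
Revised power = Φ(δ − 1.960) = Φ(-1.030) = 0.1515.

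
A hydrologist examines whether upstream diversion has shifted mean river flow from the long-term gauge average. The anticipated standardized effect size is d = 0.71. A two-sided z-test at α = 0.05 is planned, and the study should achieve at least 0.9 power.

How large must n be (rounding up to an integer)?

n = 21

For power 0.9 need Φ(δ − z_{0.025}) = 0.9, so δ = z_{0.025} + z_{0.10} = 1.960 + 1.282 = 3.242.
(For δ > 0 the lower-tail rejection region contributes negligibly to power, so the one-term inversion is standard.)
δ = d·√n ⇒ n = (δ/d)² = (3.242 / 0.71)² = 20.84.
Round up to the next whole unit.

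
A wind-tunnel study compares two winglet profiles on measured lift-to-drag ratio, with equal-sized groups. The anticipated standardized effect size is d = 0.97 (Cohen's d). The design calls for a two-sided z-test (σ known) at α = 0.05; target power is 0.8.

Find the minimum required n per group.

Set Φ(δ − 1.960) = 0.8; then δ − 1.960 = Φ⁻¹(0.8) = 0.842, giving δ = 2.802.
(For δ > 0 the lower-tail rejection region contributes negligibly to power, so the one-term inversion is standard.)
δ = d·√(n/2) ⇒ n = 2(δ/d)² = 2 × (2.802 / 0.97)² = 16.68.
Rounding up, n = 17 per group.

n = 17 per group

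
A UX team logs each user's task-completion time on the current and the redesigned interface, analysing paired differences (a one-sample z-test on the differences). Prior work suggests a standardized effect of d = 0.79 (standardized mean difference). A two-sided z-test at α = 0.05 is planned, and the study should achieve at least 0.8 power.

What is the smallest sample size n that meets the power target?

For power 0.8 need Φ(δ − z_{0.025}) = 0.8, so δ = z_{0.025} + z_{0.20} = 1.960 + 0.842 = 2.802.
(Ignoring the negligible lower-tail rejection probability gives the usual closed-form inversion.)
δ = d·√n ⇒ n = (δ/d)² = (2.802 / 0.79)² = 12.58.
Rounding up, n = 13.

n = 13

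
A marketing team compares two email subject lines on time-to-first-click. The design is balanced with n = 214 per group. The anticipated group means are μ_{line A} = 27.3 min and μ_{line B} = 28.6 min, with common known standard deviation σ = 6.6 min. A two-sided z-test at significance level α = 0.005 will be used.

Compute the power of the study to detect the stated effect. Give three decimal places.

Standardized effect: d = |μ_{line A} − μ_{line B}| / σ = |27.3 − 28.6| / 6.6 = 0.1970
Noncentrality parameter: δ = d·√(n/2) = 0.1970 × √(214/2) = 2.0375
Two-sided α = 0.005 → critical value z_{0.0025} = 2.807.
Power = Φ(δ − 2.807) + Φ(−δ − 2.807) = Φ(-0.770) + Φ(-4.845) = 0.2208 + 0.0000 = 0.2208.

Power ≈ 0.221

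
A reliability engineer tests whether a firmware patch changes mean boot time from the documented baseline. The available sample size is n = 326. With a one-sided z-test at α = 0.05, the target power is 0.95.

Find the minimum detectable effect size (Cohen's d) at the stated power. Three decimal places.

Need Φ(δ − 1.645) = 0.95, so δ = 1.645 + 1.645 = 3.290.
δ = d·√n ⇒ d = δ/√n = 3.290/√326 = 0.1822.

d ≈ 0.182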